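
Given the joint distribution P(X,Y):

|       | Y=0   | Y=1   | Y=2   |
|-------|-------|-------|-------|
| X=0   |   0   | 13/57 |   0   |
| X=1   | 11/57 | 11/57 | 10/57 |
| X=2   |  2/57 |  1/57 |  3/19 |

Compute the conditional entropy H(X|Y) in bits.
0.9991 bits

H(X|Y) = H(X,Y) - H(Y)

H(X,Y) = -Σ_{x,y} P(x,y) log₂ P(x,y). Per-cell terms -P(x,y)·log₂P(x,y):
  X=0: 0.00000, 0.48635, 0.00000
  X=1: 0.45804, 0.45804, 0.44052
  X=2: 0.16958, 0.10233, 0.42047
  (cells with P = 0 contribute 0)
Sum of the 9 terms: H(X,Y) = 2.5353 bits

Marginal of Y (column sums):
  P(Y=0) = 0 + 11/57 + 2/57 = 13/57
  P(Y=1) = 13/57 + 11/57 + 1/57 = 25/57
  P(Y=2) = 0 + 10/57 + 3/19 = 1/3
H(Y) = -[(13/57)·log₂(13/57) + (25/57)·log₂(25/57) + (1/3)·log₂(1/3)]
  = 0.48635 + 0.52151 + 0.52832 = 1.5362 bits

H(X|Y) = H(X,Y) - H(Y) = 2.5353 - 1.5362 = 0.9991 bits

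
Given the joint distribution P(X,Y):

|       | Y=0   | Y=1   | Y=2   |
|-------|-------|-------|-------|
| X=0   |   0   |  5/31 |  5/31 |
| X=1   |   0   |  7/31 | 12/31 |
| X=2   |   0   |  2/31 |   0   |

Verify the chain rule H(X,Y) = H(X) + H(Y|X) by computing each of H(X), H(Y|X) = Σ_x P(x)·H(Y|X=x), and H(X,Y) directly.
H(X) = 1.2145 bits, H(Y|X) = 0.9045 bits, H(X,Y) = 2.1190 bits

Marginal of X (row sums):
  P(X=0) = 0 + 5/31 + 5/31 = 10/31
  P(X=1) = 0 + 7/31 + 12/31 = 19/31
  P(X=2) = 0 + 2/31 + 0 = 2/31
H(X) = -[(10/31)·log₂(10/31) + (19/31)·log₂(19/31) + (2/31)·log₂(2/31)]
  = 0.52654 + 0.43287 + 0.25511 = 1.2145 bits

H(Y|X) = Σ_x P(x)·H(Y|X=x):
  X=0: P(X=0) = 10/31, P(Y|X=0) = (0, 1/2, 1/2) → H(Y|X=0) = 1.00000
  X=1: P(X=1) = 19/31, P(Y|X=1) = (0, 7/19, 12/19) → H(Y|X=1) = 0.94945
  X=2: P(X=2) = 2/31, P(Y|X=2) = (0, 1, 0) → H(Y|X=2) = 0.00000
H(Y|X) = (10/31)·1.00000 + (19/31)·0.94945 + (2/31)·0.00000 = 0.9045 bits

H(X,Y) = -Σ_{x,y} P(x,y) log₂ P(x,y). Per-cell terms -P(x,y)·log₂P(x,y):
  X=0: 0.00000, 0.42456, 0.42456
  X=1: 0.00000, 0.48477, 0.53003
  X=2: 0.00000, 0.25511, 0.00000
  (cells with P = 0 contribute 0)
Sum of the 9 terms: H(X,Y) = 2.1190 bits

Chain rule check:
  H(X) + H(Y|X) = 1.2145 + 0.9045 = 2.1190 bits
  H(X,Y) = 2.1190 bits
✓ Chain rule verified.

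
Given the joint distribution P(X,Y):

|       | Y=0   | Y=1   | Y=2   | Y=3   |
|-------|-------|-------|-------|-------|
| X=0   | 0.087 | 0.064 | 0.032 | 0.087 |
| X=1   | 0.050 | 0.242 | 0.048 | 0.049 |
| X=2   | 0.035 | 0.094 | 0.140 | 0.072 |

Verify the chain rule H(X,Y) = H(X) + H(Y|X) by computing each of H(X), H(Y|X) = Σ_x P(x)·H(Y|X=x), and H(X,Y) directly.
H(X) = 1.5692 bits, H(Y|X) = 1.7518 bits, H(X,Y) = 3.3210 bits

Marginal of X (row sums):
  P(X=0) = 0.087 + 0.064 + 0.032 + 0.087 = 0.270
  P(X=1) = 0.050 + 0.242 + 0.048 + 0.049 = 0.389
  P(X=2) = 0.035 + 0.094 + 0.140 + 0.072 = 0.341
H(X) = -[0.270·log₂(0.270) + 0.389·log₂(0.389) + 0.341·log₂(0.341)]
  = 0.51002 + 0.52988 + 0.52929 = 1.5692 bits

H(Y|X) = Σ_x P(x)·H(Y|X=x):
  X=0: P(X=0) = 0.270, P(Y|X=0) = (29/90, 32/135, 16/135, 29/90) → H(Y|X=0) = 1.90988
  X=1: P(X=1) = 0.389, P(Y|X=1) = (50/389, 242/389, 48/389, 49/389) → H(Y|X=1) = 1.55541
  X=2: P(X=2) = 0.341, P(Y|X=2) = (35/341, 94/341, 140/341, 72/341) → H(Y|X=2) = 1.85061
H(Y|X) = 0.270·1.90988 + 0.389·1.55541 + 0.341·1.85061 = 1.7518 bits

H(X,Y) = -Σ_{x,y} P(x,y) log₂ P(x,y). Per-cell terms -P(x,y)·log₂P(x,y):
  X=0: 0.30649, 0.25381, 0.15891, 0.30649
  X=1: 0.21610, 0.49535, 0.21028, 0.21320
  X=2: 0.16928, 0.32065, 0.39711, 0.27330
Sum of the 12 terms: H(X,Y) = 3.3210 bits

Chain rule check:
  H(X) + H(Y|X) = 1.5692 + 1.7518 = 3.3210 bits
  H(X,Y) = 3.3210 bits
✓ Chain rule verified.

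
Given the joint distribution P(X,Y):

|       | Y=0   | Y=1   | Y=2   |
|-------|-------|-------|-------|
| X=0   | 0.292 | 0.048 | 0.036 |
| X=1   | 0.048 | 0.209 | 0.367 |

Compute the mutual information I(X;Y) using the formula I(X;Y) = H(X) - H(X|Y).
0.4020 bits

I(X;Y) = H(X) - H(X|Y)

Marginal of X (row sums):
  P(X=0) = 0.292 + 0.048 + 0.036 = 0.376
  P(X=1) = 0.048 + 0.209 + 0.367 = 0.624
H(X) = -[0.376·log₂(0.376) + 0.624·log₂(0.624)]
  = 0.5306 + 0.4246 = 0.9552 bits

Marginal of Y (column sums):
  P(Y=0) = 0.292 + 0.048 = 0.340
  P(Y=1) = 0.048 + 0.209 = 0.257
  P(Y=2) = 0.036 + 0.367 = 0.403
H(X|Y) = Σ_y P(y)·H(X|Y=y):
  Y=0: P(Y=0) = 0.340, P(X|Y=0) = (73/85, 12/85) → H(X|Y=0) = 0.5873
  Y=1: P(Y=1) = 0.257, P(X|Y=1) = (48/257, 209/257) → H(X|Y=1) = 0.6947
  Y=2: P(Y=2) = 0.403, P(X|Y=2) = (36/403, 367/403) → H(X|Y=2) = 0.4342
H(X|Y) = 0.340·0.5873 + 0.257·0.6947 + 0.403·0.4342 = 0.5532 bits

I(X;Y) = H(X) - H(X|Y) = 0.9552 - 0.5532 = 0.4020 bits

Cross-check via I(X;Y) = H(X) + H(Y) - H(X,Y): computing H(Y) from the column sums and H(X,Y) from the 6 cells in the same way gives H(Y) = 1.5613 bits and H(X,Y) = 2.1145 bits, so
I(X;Y) = 0.9552 + 1.5613 - 2.1145 = 0.4020 bits ✓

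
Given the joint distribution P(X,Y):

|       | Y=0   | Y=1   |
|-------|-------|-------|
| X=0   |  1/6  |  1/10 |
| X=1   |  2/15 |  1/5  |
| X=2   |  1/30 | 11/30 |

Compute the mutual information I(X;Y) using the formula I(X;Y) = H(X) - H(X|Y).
0.1746 bits

I(X;Y) = H(X) - H(X|Y)

Marginal of X (row sums):
  P(X=0) = 1/6 + 1/10 = 4/15
  P(X=1) = 2/15 + 1/5 = 1/3
  P(X=2) = 1/30 + 11/30 = 2/5
H(X) = -[(4/15)·log₂(4/15) + (1/3)·log₂(1/3) + (2/5)·log₂(2/5)]
  = 0.5085 + 0.5283 + 0.5288 = 1.5656 bits

Marginal of Y (column sums):
  P(Y=0) = 1/6 + 2/15 + 1/30 = 1/3
  P(Y=1) = 1/10 + 1/5 + 11/30 = 2/3
H(X|Y) = Σ_y P(y)·H(X|Y=y):
  Y=0: P(Y=0) = 1/3, P(X|Y=0) = (1/2, 2/5, 1/10) → H(X|Y=0) = 1.3610
  Y=1: P(Y=1) = 2/3, P(X|Y=1) = (3/20, 3/10, 11/20) → H(X|Y=1) = 1.4060
H(X|Y) = (1/3)·1.3610 + (2/3)·1.4060 = 1.3910 bits

I(X;Y) = H(X) - H(X|Y) = 1.5656 - 1.3910 = 0.1746 bits

Cross-check via I(X;Y) = H(X) + H(Y) - H(X,Y): computing H(Y) from the column sums and H(X,Y) from the 6 cells in the same way gives H(Y) = 0.9183 bits and H(X,Y) = 2.3093 bits, so
I(X;Y) = 1.5656 + 0.9183 - 2.3093 = 0.1746 bits ✓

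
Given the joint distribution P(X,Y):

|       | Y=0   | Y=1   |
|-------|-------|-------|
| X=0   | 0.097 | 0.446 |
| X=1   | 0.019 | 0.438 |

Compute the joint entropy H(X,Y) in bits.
1.4763 bits

H(X,Y) = -Σ_{x,y} P(x,y) log₂ P(x,y). Per-cell terms -P(x,y)·log₂P(x,y):
  X=0: 0.3265, 0.5195
  X=1: 0.1086, 0.5217
Sum of the 4 terms: H(X,Y) = 1.4763 bits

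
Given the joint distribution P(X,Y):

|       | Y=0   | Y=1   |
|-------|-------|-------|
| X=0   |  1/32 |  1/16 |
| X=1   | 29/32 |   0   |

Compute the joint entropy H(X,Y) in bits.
0.5350 bits

H(X,Y) = -Σ_{x,y} P(x,y) log₂ P(x,y). Per-cell terms -P(x,y)·log₂P(x,y):
  X=0: 0.156250, 0.250000
  X=1: 0.128705, 0.000000
  (cells with P = 0 contribute 0)
Sum of the 4 terms: H(X,Y) = 0.5350 bits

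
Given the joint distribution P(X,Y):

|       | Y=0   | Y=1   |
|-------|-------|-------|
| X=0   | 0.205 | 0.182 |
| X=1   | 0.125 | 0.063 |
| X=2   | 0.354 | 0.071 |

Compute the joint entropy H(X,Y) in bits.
2.3436 bits

H(X,Y) = -Σ_{x,y} P(x,y) log₂ P(x,y). Per-cell terms -P(x,y)·log₂P(x,y):
  X=0: 0.46869, 0.44735
  X=1: 0.37500, 0.25128
  X=2: 0.53036, 0.27094
Sum of the 6 terms: H(X,Y) = 2.3436 bits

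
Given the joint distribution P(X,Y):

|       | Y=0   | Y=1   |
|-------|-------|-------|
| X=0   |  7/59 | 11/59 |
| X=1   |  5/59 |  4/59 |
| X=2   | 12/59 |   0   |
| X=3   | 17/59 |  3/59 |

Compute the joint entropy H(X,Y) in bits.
2.5847 bits

H(X,Y) = -Σ_{x,y} P(x,y) log₂ P(x,y). Per-cell terms -P(x,y)·log₂P(x,y):
  X=0: 0.364865, 0.451785
  X=1: 0.301756, 0.263230
  X=2: 0.467325, 0.000000
  X=3: 0.517255, 0.218526
  (cells with P = 0 contribute 0)
Sum of the 8 terms: H(X,Y) = 2.5847 bits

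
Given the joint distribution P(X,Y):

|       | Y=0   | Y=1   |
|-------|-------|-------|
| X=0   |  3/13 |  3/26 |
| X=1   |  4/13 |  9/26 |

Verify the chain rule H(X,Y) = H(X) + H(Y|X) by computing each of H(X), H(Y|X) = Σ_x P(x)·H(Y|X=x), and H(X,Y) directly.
H(X) = 0.9306 bits, H(Y|X) = 0.9701 bits, H(X,Y) = 1.9007 bits

Marginal of X (row sums):
  P(X=0) = 3/13 + 3/26 = 9/26
  P(X=1) = 4/13 + 9/26 = 17/26
H(X) = -[(9/26)·log₂(9/26) + (17/26)·log₂(17/26)]
  = 0.5298 + 0.4008 = 0.9306 bits

H(Y|X) = Σ_x P(x)·H(Y|X=x):
  X=0: P(X=0) = 9/26, P(Y|X=0) = (2/3, 1/3) → H(Y|X=0) = 0.9183
  X=1: P(X=1) = 17/26, P(Y|X=1) = (8/17, 9/17) → H(Y|X=1) = 0.9975
H(Y|X) = (9/26)·0.9183 + (17/26)·0.9975 = 0.9701 bits

H(X,Y) = -Σ_{x,y} P(x,y) log₂ P(x,y). Per-cell terms -P(x,y)·log₂P(x,y):
  X=0: 0.4882, 0.3595
  X=1: 0.5232, 0.5298
Sum of the 4 terms: H(X,Y) = 1.9007 bits

Chain rule check:
  H(X) + H(Y|X) = 0.9306 + 0.9701 = 1.9007 bits
  H(X,Y) = 1.9007 bits
✓ Chain rule verified.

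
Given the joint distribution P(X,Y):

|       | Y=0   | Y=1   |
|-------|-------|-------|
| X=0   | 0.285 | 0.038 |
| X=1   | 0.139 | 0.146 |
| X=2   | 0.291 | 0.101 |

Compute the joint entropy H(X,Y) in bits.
2.3487 bits

H(X,Y) = -Σ_{x,y} P(x,y) log₂ P(x,y). Per-cell terms -P(x,y)·log₂P(x,y):
  X=0: 0.5161, 0.1793
  X=1: 0.3957, 0.4053
  X=2: 0.5182, 0.3341
Sum of the 6 terms: H(X,Y) = 2.3487 bits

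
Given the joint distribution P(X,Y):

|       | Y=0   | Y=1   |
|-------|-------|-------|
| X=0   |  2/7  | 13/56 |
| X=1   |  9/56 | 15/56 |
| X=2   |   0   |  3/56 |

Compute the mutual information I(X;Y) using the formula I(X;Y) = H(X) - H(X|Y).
0.0688 bits

I(X;Y) = H(X) - H(X|Y)

Marginal of X (row sums):
  P(X=0) = 2/7 + 13/56 = 29/56
  P(X=1) = 9/56 + 15/56 = 3/7
  P(X=2) = 0 + 3/56 = 3/56
H(X) = -[(29/56)·log₂(29/56) + (3/7)·log₂(3/7) + (3/56)·log₂(3/56)]
  = 0.4916 + 0.5239 + 0.2262 = 1.2417 bits

Marginal of Y (column sums):
  P(Y=0) = 2/7 + 9/56 + 0 = 25/56
  P(Y=1) = 13/56 + 15/56 + 3/56 = 31/56
H(X|Y) = Σ_y P(y)·H(X|Y=y):
  Y=0: P(Y=0) = 25/56, P(X|Y=0) = (16/25, 9/25, 0) → H(X|Y=0) = 0.9427
  Y=1: P(Y=1) = 31/56, P(X|Y=1) = (13/31, 15/31, 3/31) → H(X|Y=1) = 1.3586
H(X|Y) = (25/56)·0.9427 + (31/56)·1.3586 = 1.1729 bits

I(X;Y) = H(X) - H(X|Y) = 1.2417 - 1.1729 = 0.0688 bits

Cross-check via I(X;Y) = H(X) + H(Y) - H(X,Y): computing H(Y) from the column sums and H(X,Y) from the 6 cells in the same way gives H(Y) = 0.9917 bits and H(X,Y) = 2.1646 bits, so
I(X;Y) = 1.2417 + 0.9917 - 2.1646 = 0.0688 bits ✓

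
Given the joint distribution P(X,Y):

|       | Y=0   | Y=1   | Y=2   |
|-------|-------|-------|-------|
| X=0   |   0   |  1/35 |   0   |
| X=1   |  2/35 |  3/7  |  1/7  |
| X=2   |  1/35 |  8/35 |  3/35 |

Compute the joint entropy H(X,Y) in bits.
2.2445 bits

H(X,Y) = -Σ_{x,y} P(x,y) log₂ P(x,y). Per-cell terms -P(x,y)·log₂P(x,y):
  X=0: 0.00000, 0.14655, 0.00000
  X=1: 0.23596, 0.52388, 0.40105
  X=2: 0.14655, 0.48669, 0.30380
  (cells with P = 0 contribute 0)
Sum of the 9 terms: H(X,Y) = 2.2445 bits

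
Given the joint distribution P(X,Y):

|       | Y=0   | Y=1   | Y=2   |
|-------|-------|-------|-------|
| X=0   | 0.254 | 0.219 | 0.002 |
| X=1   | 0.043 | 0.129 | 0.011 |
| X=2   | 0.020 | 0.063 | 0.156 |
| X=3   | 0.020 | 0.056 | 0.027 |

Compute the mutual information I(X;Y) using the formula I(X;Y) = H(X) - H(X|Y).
0.3758 bits

I(X;Y) = H(X) - H(X|Y)

Marginal of X (row sums):
  P(X=0) = 0.254 + 0.219 + 0.002 = 0.475
  P(X=1) = 0.043 + 0.129 + 0.011 = 0.183
  P(X=2) = 0.020 + 0.063 + 0.156 = 0.239
  P(X=3) = 0.020 + 0.056 + 0.027 = 0.103
H(X) = -[0.475·log₂(0.475) + 0.183·log₂(0.183) + 0.239·log₂(0.239) + 0.103·log₂(0.103)]
  = 0.51015 + 0.44837 + 0.49352 + 0.33777 = 1.7898 bits

Marginal of Y (column sums):
  P(Y=0) = 0.254 + 0.043 + 0.020 + 0.020 = 0.337
  P(Y=1) = 0.219 + 0.129 + 0.063 + 0.056 = 0.467
  P(Y=2) = 0.002 + 0.011 + 0.156 + 0.027 = 0.196
H(X|Y) = Σ_y P(y)·H(X|Y=y):
  Y=0: P(Y=0) = 0.337, P(X|Y=0) = (254/337, 43/337, 20/337, 20/337) → H(X|Y=0) = 1.17010
  Y=1: P(Y=1) = 0.467, P(X|Y=1) = (219/467, 129/467, 63/467, 56/467) → H(X|Y=1) = 1.78182
  Y=2: P(Y=2) = 0.196, P(X|Y=2) = (1/98, 11/196, 39/49, 27/196) → H(X|Y=2) = 0.95676
H(X|Y) = 0.337·1.17010 + 0.467·1.78182 + 0.196·0.95676 = 1.4140 bits

I(X;Y) = H(X) - H(X|Y) = 1.7898 - 1.4140 = 0.3758 bits

Cross-check via I(X;Y) = H(X) + H(Y) - H(X,Y): computing H(Y) from the column sums and H(X,Y) from the 12 cells in the same way gives H(Y) = 1.5026 bits and H(X,Y) = 2.9166 bits, so
I(X;Y) = 1.7898 + 1.5026 - 2.9166 = 0.3758 bits ✓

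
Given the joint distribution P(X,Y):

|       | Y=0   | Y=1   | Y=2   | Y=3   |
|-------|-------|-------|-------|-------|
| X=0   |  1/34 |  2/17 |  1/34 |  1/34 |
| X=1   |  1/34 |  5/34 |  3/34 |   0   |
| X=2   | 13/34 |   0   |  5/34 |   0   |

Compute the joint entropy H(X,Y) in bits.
2.6145 bits

H(X,Y) = -Σ_{x,y} P(x,y) log₂ P(x,y). Per-cell terms -P(x,y)·log₂P(x,y):
  X=0: 0.14963, 0.36323, 0.14963, 0.14963
  X=1: 0.14963, 0.40670, 0.30904, 0.00000
  X=2: 0.53033, 0.00000, 0.40670, 0.00000
  (cells with P = 0 contribute 0)
Sum of the 12 terms: H(X,Y) = 2.6145 bits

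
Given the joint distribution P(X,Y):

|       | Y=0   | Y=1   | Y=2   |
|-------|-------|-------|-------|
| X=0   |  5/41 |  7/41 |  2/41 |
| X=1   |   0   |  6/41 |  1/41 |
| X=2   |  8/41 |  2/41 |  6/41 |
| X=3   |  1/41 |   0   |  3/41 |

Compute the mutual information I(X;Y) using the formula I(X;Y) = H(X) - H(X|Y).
0.3613 bits

I(X;Y) = H(X) - H(X|Y)

Marginal of X (row sums):
  P(X=0) = 5/41 + 7/41 + 2/41 = 14/41
  P(X=1) = 0 + 6/41 + 1/41 = 7/41
  P(X=2) = 8/41 + 2/41 + 6/41 = 16/41
  P(X=3) = 1/41 + 0 + 3/41 = 4/41
H(X) = -[(14/41)·log₂(14/41) + (7/41)·log₂(7/41) + (16/41)·log₂(16/41) + (4/41)·log₂(4/41)]
  = 0.529336 + 0.435400 + 0.529776 + 0.327566 = 1.82208 bits

Marginal of Y (column sums):
  P(Y=0) = 5/41 + 0 + 8/41 + 1/41 = 14/41
  P(Y=1) = 7/41 + 6/41 + 2/41 + 0 = 15/41
  P(Y=2) = 2/41 + 1/41 + 6/41 + 3/41 = 12/41
H(X|Y) = Σ_y P(y)·H(X|Y=y):
  Y=0: P(Y=0) = 14/41, P(X|Y=0) = (5/14, 0, 4/7, 1/14) → H(X|Y=0) = 1.263809
  Y=1: P(Y=1) = 15/41, P(X|Y=1) = (7/15, 2/5, 2/15, 0) → H(X|Y=1) = 1.429473
  Y=2: P(Y=2) = 12/41, P(X|Y=2) = (1/6, 1/12, 1/2, 1/4) → H(X|Y=2) = 1.729574
H(X|Y) = (14/41)·1.263809 + (15/41)·1.429473 + (12/41)·1.729574 = 1.46074 bits

I(X;Y) = H(X) - H(X|Y) = 1.82208 - 1.46074 = 0.3613 bits

Cross-check via I(X;Y) = H(X) + H(Y) - H(X,Y): computing H(Y) from the column sums and H(X,Y) from the 12 cells in the same way gives H(Y) = 1.57887 bits and H(X,Y) = 3.03961 bits, so
I(X;Y) = 1.82208 + 1.57887 - 3.03961 = 0.3613 bits ✓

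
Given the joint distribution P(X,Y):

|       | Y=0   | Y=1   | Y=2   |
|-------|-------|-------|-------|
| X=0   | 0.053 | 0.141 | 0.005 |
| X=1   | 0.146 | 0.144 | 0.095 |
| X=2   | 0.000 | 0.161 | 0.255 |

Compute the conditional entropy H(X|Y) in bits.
1.2053 bits

H(X|Y) = H(X,Y) - H(Y)

H(X,Y) = -Σ_{x,y} P(x,y) log₂ P(x,y). Per-cell terms -P(x,y)·log₂P(x,y):
  X=0: 0.224607, 0.398499, 0.038219
  X=1: 0.405290, 0.402604, 0.322613
  X=2: 0.000000, 0.424214, 0.502715
  (cells with P = 0 contribute 0)
Sum of the 9 terms: H(X,Y) = 2.71876 bits

Marginal of Y (column sums):
  P(Y=0) = 0.053 + 0.146 + 0.000 = 0.199
  P(Y=1) = 0.141 + 0.144 + 0.161 = 0.446
  P(Y=2) = 0.005 + 0.095 + 0.255 = 0.355
H(Y) = -[0.199·log₂(0.199) + 0.446·log₂(0.446) + 0.355·log₂(0.355)]
  = 0.463503 + 0.519538 + 0.530409 = 1.51345 bits

H(X|Y) = H(X,Y) - H(Y) = 2.71876 - 1.51345 = 1.2053 bits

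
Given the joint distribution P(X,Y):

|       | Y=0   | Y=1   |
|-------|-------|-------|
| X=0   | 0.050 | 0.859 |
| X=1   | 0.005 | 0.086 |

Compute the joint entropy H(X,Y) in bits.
0.7471 bits

H(X,Y) = -Σ_{x,y} P(x,y) log₂ P(x,y). Per-cell terms -P(x,y)·log₂P(x,y):
  X=0: 0.2161, 0.1884
  X=1: 0.0382, 0.3044
Sum of the 4 terms: H(X,Y) = 0.7471 bits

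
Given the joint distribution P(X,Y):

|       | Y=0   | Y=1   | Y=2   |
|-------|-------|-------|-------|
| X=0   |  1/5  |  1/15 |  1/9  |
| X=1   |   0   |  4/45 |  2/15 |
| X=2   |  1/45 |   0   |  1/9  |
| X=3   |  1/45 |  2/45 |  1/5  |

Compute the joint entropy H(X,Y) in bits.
3.0354 bits

H(X,Y) = -Σ_{x,y} P(x,y) log₂ P(x,y). Per-cell terms -P(x,y)·log₂P(x,y):
  X=0: 0.46439, 0.26046, 0.35221
  X=1: 0.00000, 0.31039, 0.38759
  X=2: 0.12204, 0.00000, 0.35221
  X=3: 0.12204, 0.19964, 0.46439
  (cells with P = 0 contribute 0)
Sum of the 12 terms: H(X,Y) = 3.0354 bits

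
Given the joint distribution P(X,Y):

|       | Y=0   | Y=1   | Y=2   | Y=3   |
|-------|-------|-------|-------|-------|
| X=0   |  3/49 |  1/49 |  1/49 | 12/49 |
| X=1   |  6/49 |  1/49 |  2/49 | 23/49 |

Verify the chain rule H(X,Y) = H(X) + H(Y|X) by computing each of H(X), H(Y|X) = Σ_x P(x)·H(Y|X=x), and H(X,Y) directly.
H(X) = 0.9313 bits, H(Y|X) = 1.2278 bits, H(X,Y) = 2.1591 bits

Marginal of X (row sums):
  P(X=0) = 3/49 + 1/49 + 1/49 + 12/49 = 17/49
  P(X=1) = 6/49 + 1/49 + 2/49 + 23/49 = 32/49
H(X) = -[(17/49)·log₂(17/49) + (32/49)·log₂(32/49)]
  = 0.52986 + 0.40144 = 0.9313 bits

H(Y|X) = Σ_x P(x)·H(Y|X=x):
  X=0: P(X=0) = 17/49, P(Y|X=0) = (3/17, 1/17, 1/17, 12/17) → H(Y|X=0) = 1.27720
  X=1: P(X=1) = 32/49, P(Y|X=1) = (3/16, 1/32, 1/16, 23/32) → H(Y|X=1) = 1.20151
H(Y|X) = (17/49)·1.27720 + (32/49)·1.20151 = 1.2278 bits

H(X,Y) = -Σ_{x,y} P(x,y) log₂ P(x,y). Per-cell terms -P(x,y)·log₂P(x,y):
  X=0: 0.24672, 0.11459, 0.11459, 0.49708
  X=1: 0.37099, 0.11459, 0.18836, 0.51217
Sum of the 8 terms: H(X,Y) = 2.1591 bits

Chain rule check:
  H(X) + H(Y|X) = 0.9313 + 1.2278 = 2.1591 bits
  H(X,Y) = 2.1591 bits
✓ Chain rule verified.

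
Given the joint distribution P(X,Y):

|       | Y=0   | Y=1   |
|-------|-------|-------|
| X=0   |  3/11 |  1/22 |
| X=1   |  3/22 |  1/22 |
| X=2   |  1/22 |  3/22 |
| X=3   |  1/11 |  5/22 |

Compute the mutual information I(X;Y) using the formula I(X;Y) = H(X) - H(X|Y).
0.2361 bits

I(X;Y) = H(X) - H(X|Y)

Marginal of X (row sums):
  P(X=0) = 3/11 + 1/22 = 7/22
  P(X=1) = 3/22 + 1/22 = 2/11
  P(X=2) = 1/22 + 3/22 = 2/11
  P(X=3) = 1/11 + 5/22 = 7/22
H(X) = -[(7/22)·log₂(7/22) + (2/11)·log₂(2/11) + (2/11)·log₂(2/11) + (7/22)·log₂(7/22)]
  = 0.52566 + 0.44717 + 0.44717 + 0.52566 = 1.94566 bits

Marginal of Y (column sums):
  P(Y=0) = 3/11 + 3/22 + 1/22 + 1/11 = 6/11
  P(Y=1) = 1/22 + 1/22 + 3/22 + 5/22 = 5/11
H(X|Y) = Σ_y P(y)·H(X|Y=y):
  Y=0: P(Y=0) = 6/11, P(X|Y=0) = (1/2, 1/4, 1/12, 1/6) → H(X|Y=0) = 1.72957
  Y=1: P(Y=1) = 5/11, P(X|Y=1) = (1/10, 1/10, 3/10, 1/2) → H(X|Y=1) = 1.68548
H(X|Y) = (6/11)·1.72957 + (5/11)·1.68548 = 1.70953 bits

I(X;Y) = H(X) - H(X|Y) = 1.94566 - 1.70953 = 0.2361 bits

Cross-check via I(X;Y) = H(X) + H(Y) - H(X,Y): computing H(Y) from the column sums and H(X,Y) from the 8 cells in the same way gives H(Y) = 0.99403 bits and H(X,Y) = 2.70356 bits, so
I(X;Y) = 1.94566 + 0.99403 - 2.70356 = 0.2361 bits ✓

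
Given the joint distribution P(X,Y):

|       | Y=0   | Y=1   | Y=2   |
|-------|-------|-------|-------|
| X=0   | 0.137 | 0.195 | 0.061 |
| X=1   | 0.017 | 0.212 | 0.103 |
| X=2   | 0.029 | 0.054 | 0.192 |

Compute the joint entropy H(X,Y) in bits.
2.8437 bits

H(X,Y) = -Σ_{x,y} P(x,y) log₂ P(x,y). Per-cell terms -P(x,y)·log₂P(x,y):
  X=0: 0.39288, 0.45990, 0.24614
  X=1: 0.09993, 0.47443, 0.33777
  X=2: 0.14813, 0.22739, 0.45712
Sum of the 9 terms: H(X,Y) = 2.8437 bits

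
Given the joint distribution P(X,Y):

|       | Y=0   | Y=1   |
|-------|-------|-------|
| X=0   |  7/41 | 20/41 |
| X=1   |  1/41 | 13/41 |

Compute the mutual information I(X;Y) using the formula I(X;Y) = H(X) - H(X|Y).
0.0416 bits

I(X;Y) = H(X) - H(X|Y)

Marginal of X (row sums):
  P(X=0) = 7/41 + 20/41 = 27/41
  P(X=1) = 1/41 + 13/41 = 14/41
H(X) = -[(27/41)·log₂(27/41) + (14/41)·log₂(14/41)]
  = 0.3969 + 0.5293 = 0.9262 bits

Marginal of Y (column sums):
  P(Y=0) = 7/41 + 1/41 = 8/41
  P(Y=1) = 20/41 + 13/41 = 33/41
H(X|Y) = Σ_y P(y)·H(X|Y=y):
  Y=0: P(Y=0) = 8/41, P(X|Y=0) = (7/8, 1/8) → H(X|Y=0) = 0.5436
  Y=1: P(Y=1) = 33/41, P(X|Y=1) = (20/33, 13/33) → H(X|Y=1) = 0.9673
H(X|Y) = (8/41)·0.5436 + (33/41)·0.9673 = 0.8846 bits

I(X;Y) = H(X) - H(X|Y) = 0.9262 - 0.8846 = 0.0416 bits

Cross-check via I(X;Y) = H(X) + H(Y) - H(X,Y): computing H(Y) from the column sums and H(X,Y) from the 4 cells in the same way gives H(Y) = 0.7121 bits and H(X,Y) = 1.5967 bits, so
I(X;Y) = 0.9262 + 0.7121 - 1.5967 = 0.0416 bits ✓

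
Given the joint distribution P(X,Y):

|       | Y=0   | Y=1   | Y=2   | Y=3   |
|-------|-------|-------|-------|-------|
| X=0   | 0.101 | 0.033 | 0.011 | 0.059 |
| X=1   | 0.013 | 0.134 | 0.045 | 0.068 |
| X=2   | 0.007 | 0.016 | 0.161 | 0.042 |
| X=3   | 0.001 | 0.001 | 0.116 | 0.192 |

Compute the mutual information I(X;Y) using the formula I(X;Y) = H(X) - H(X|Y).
0.5170 bits

I(X;Y) = H(X) - H(X|Y)

Marginal of X (row sums):
  P(X=0) = 0.101 + 0.033 + 0.011 + 0.059 = 0.204
  P(X=1) = 0.013 + 0.134 + 0.045 + 0.068 = 0.260
  P(X=2) = 0.007 + 0.016 + 0.161 + 0.042 = 0.226
  P(X=3) = 0.001 + 0.001 + 0.116 + 0.192 = 0.310
H(X) = -[0.204·log₂(0.204) + 0.260·log₂(0.260) + 0.226·log₂(0.226) + 0.310·log₂(0.310)]
  = 0.467845 + 0.505288 + 0.484907 + 0.523795 = 1.981835 bits

Marginal of Y (column sums):
  P(Y=0) = 0.101 + 0.013 + 0.007 + 0.001 = 0.122
  P(Y=1) = 0.033 + 0.134 + 0.016 + 0.001 = 0.184
  P(Y=2) = 0.011 + 0.045 + 0.161 + 0.116 = 0.333
  P(Y=3) = 0.059 + 0.068 + 0.042 + 0.192 = 0.361
H(X|Y) = Σ_y P(y)·H(X|Y=y):
  Y=0: P(Y=0) = 0.122, P(X|Y=0) = (101/122, 13/122, 7/122, 1/122) → H(X|Y=0) = 0.863225
  Y=1: P(Y=1) = 0.184, P(X|Y=1) = (33/184, 67/92, 2/23, 1/184) → H(X|Y=1) = 1.125078
  Y=2: P(Y=2) = 0.333, P(X|Y=2) = (11/333, 5/37, 161/333, 116/333) → H(X|Y=2) = 1.589617
  Y=3: P(Y=3) = 0.361, P(X|Y=3) = (59/361, 68/361, 42/361, 192/361) → H(X|Y=3) = 1.726288
H(X|Y) = 0.122·0.863225 + 0.184·1.125078 + 0.333·1.589617 + 0.361·1.726288 = 1.464860 bits

I(X;Y) = H(X) - H(X|Y) = 1.981835 - 1.464860 = 0.5170 bits

Cross-check via I(X;Y) = H(X) + H(Y) - H(X,Y): computing H(Y) from the column sums and H(X,Y) from the 16 cells in the same way gives H(Y) = 1.878562 bits and H(X,Y) = 3.343423 bits, so
I(X;Y) = 1.981835 + 1.878562 - 3.343423 = 0.5170 bits ✓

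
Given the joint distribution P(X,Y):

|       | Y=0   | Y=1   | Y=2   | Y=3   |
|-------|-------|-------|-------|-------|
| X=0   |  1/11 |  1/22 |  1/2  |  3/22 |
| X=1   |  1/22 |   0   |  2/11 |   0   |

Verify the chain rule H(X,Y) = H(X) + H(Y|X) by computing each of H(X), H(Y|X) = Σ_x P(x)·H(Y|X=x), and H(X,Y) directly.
H(X) = 0.7732 bits, H(Y|X) = 1.2858 bits, H(X,Y) = 2.0590 bits

Marginal of X (row sums):
  P(X=0) = 1/11 + 1/22 + 1/2 + 3/22 = 17/22
  P(X=1) = 1/22 + 0 + 2/11 + 0 = 5/22
H(X) = -[(17/22)·log₂(17/22) + (5/22)·log₂(5/22)]
  = 0.28743 + 0.48580 = 0.7732 bits

H(Y|X) = Σ_x P(x)·H(Y|X=x):
  X=0: P(X=0) = 17/22, P(Y|X=0) = (2/17, 1/17, 11/17, 3/17) → H(Y|X=0) = 1.45166
  X=1: P(X=1) = 5/22, P(Y|X=1) = (1/5, 0, 4/5, 0) → H(Y|X=1) = 0.72193
H(Y|X) = (17/22)·1.45166 + (5/22)·0.72193 = 1.2858 bits

H(X,Y) = -Σ_{x,y} P(x,y) log₂ P(x,y). Per-cell terms -P(x,y)·log₂P(x,y):
  X=0: 0.31449, 0.20270, 0.50000, 0.39197
  X=1: 0.20270, 0.00000, 0.44717, 0.00000
  (cells with P = 0 contribute 0)
Sum of the 8 terms: H(X,Y) = 2.0590 bits

Chain rule check:
  H(X) + H(Y|X) = 0.7732 + 1.2858 = 2.0590 bits
  H(X,Y) = 2.0590 bits
✓ Chain rule verified.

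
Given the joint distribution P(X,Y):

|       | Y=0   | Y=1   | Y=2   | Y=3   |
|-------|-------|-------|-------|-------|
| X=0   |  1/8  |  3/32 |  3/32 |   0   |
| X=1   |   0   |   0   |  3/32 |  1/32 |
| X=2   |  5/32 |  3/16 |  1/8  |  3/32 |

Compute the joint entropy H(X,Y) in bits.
3.0582 bits

H(X,Y) = -Σ_{x,y} P(x,y) log₂ P(x,y). Per-cell terms -P(x,y)·log₂P(x,y):
  X=0: 0.3750, 0.3202, 0.3202, 0.0000
  X=1: 0.0000, 0.0000, 0.3202, 0.1562
  X=2: 0.4184, 0.4528, 0.3750, 0.3202
  (cells with P = 0 contribute 0)
Sum of the 12 terms: H(X,Y) = 3.0582 bits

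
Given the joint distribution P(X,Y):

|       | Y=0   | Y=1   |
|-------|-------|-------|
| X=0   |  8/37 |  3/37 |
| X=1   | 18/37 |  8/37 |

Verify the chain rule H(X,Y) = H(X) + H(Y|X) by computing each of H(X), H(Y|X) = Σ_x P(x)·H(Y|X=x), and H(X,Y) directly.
H(X) = 0.8780 bits, H(Y|X) = 0.8771 bits, H(X,Y) = 1.7550 bits

Marginal of X (row sums):
  P(X=0) = 8/37 + 3/37 = 11/37
  P(X=1) = 18/37 + 8/37 = 26/37
H(X) = -[(11/37)·log₂(11/37) + (26/37)·log₂(26/37)]
  = 0.5203 + 0.3577 = 0.8780 bits

H(Y|X) = Σ_x P(x)·H(Y|X=x):
  X=0: P(X=0) = 11/37, P(Y|X=0) = (8/11, 3/11) → H(Y|X=0) = 0.8454
  X=1: P(X=1) = 26/37, P(Y|X=1) = (9/13, 4/13) → H(Y|X=1) = 0.8905
H(Y|X) = (11/37)·0.8454 + (26/37)·0.8905 = 0.8771 bits

H(X,Y) = -Σ_{x,y} P(x,y) log₂ P(x,y). Per-cell terms -P(x,y)·log₂P(x,y):
  X=0: 0.4777, 0.2939
  X=1: 0.5057, 0.4777
Sum of the 4 terms: H(X,Y) = 1.7550 bits

Chain rule check:
  H(X) + H(Y|X) = 0.8780 + 0.8771 = 1.7551 bits
  H(X,Y) = 1.7550 bits
✓ Chain rule verified (Δ = 0.0001 is 4-dp rounding noise: each of the three values was rounded independently).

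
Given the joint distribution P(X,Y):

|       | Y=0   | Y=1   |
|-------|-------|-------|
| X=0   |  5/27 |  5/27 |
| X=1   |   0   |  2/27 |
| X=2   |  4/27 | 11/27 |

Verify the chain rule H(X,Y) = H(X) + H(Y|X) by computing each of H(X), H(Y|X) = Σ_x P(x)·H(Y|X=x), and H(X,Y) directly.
H(X) = 1.2800 bits, H(Y|X) = 0.8352 bits, H(X,Y) = 2.1151 bits

Marginal of X (row sums):
  P(X=0) = 5/27 + 5/27 = 10/27
  P(X=1) = 0 + 2/27 = 2/27
  P(X=2) = 4/27 + 11/27 = 5/9
H(X) = -[(10/27)·log₂(10/27) + (2/27)·log₂(2/27) + (5/9)·log₂(5/9)]
  = 0.530726 + 0.278140 + 0.471109 = 1.2800 bits

H(Y|X) = Σ_x P(x)·H(Y|X=x):
  X=0: P(X=0) = 10/27, P(Y|X=0) = (1/2, 1/2) → H(Y|X=0) = 1.000000
  X=1: P(X=1) = 2/27, P(Y|X=1) = (0, 1) → H(Y|X=1) = 0.000000
  X=2: P(X=2) = 5/9, P(Y|X=2) = (4/15, 11/15) → H(Y|X=2) = 0.836641
H(Y|X) = (10/27)·1.000000 + (2/27)·0.000000 + (5/9)·0.836641 = 0.8352 bits

H(X,Y) = -Σ_{x,y} P(x,y) log₂ P(x,y). Per-cell terms -P(x,y)·log₂P(x,y):
  X=0: 0.450548, 0.450548
  X=1: 0.000000, 0.278140
  X=2: 0.408131, 0.527778
  (cells with P = 0 contribute 0)
Sum of the 6 terms: H(X,Y) = 2.1151 bits

Chain rule check:
  H(X) + H(Y|X) = 1.2800 + 0.8352 = 2.1152 bits
  H(X,Y) = 2.1151 bits
✓ Chain rule verified (Δ = 0.0001 is 4-dp rounding noise: each of the three values was rounded independently).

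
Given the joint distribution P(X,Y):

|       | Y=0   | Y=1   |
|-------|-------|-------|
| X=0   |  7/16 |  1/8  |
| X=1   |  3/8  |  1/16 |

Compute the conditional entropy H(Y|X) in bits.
0.6887 bits

H(Y|X) = H(X,Y) - H(X)

H(X,Y) = -Σ_{x,y} P(x,y) log₂ P(x,y). Per-cell terms -P(x,y)·log₂P(x,y):
  X=0: 0.5218, 0.3750
  X=1: 0.5306, 0.2500
Sum of the 4 terms: H(X,Y) = 1.6774 bits

Marginal of X (row sums):
  P(X=0) = 7/16 + 1/8 = 9/16
  P(X=1) = 3/8 + 1/16 = 7/16
H(X) = -[(9/16)·log₂(9/16) + (7/16)·log₂(7/16)]
  = 0.4669 + 0.5218 = 0.9887 bits

H(Y|X) = H(X,Y) - H(X) = 1.6774 - 0.9887 = 0.6887 bits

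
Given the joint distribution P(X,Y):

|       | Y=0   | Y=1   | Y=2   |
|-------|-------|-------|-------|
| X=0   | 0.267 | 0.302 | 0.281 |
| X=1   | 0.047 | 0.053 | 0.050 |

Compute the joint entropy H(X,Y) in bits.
2.1930 bits

H(X,Y) = -Σ_{x,y} P(x,y) log₂ P(x,y). Per-cell terms -P(x,y)·log₂P(x,y):
  X=0: 0.5087, 0.5217, 0.5146
  X=1: 0.2073, 0.2246, 0.2161
Sum of the 6 terms: H(X,Y) = 2.1930 bits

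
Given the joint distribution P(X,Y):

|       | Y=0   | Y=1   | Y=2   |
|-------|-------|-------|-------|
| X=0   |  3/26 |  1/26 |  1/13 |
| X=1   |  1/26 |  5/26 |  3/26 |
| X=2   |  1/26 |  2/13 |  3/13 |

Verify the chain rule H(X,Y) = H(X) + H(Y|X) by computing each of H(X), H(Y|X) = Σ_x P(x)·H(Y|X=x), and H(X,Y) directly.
H(X) = 1.5430 bits, H(Y|X) = 1.3640 bits, H(X,Y) = 2.9070 bits

Marginal of X (row sums):
  P(X=0) = 3/26 + 1/26 + 1/13 = 3/13
  P(X=1) = 1/26 + 5/26 + 3/26 = 9/26
  P(X=2) = 1/26 + 2/13 + 3/13 = 11/26
H(X) = -[(3/13)·log₂(3/13) + (9/26)·log₂(9/26) + (11/26)·log₂(11/26)]
  = 0.48819 + 0.52979 + 0.52504 = 1.5430 bits

H(Y|X) = Σ_x P(x)·H(Y|X=x):
  X=0: P(X=0) = 3/13, P(Y|X=0) = (1/2, 1/6, 1/3) → H(Y|X=0) = 1.45915
  X=1: P(X=1) = 9/26, P(Y|X=1) = (1/9, 5/9, 1/3) → H(Y|X=1) = 1.35164
  X=2: P(X=2) = 11/26, P(Y|X=2) = (1/11, 4/11, 6/11) → H(Y|X=2) = 1.32218
H(Y|X) = (3/13)·1.45915 + (9/26)·1.35164 + (11/26)·1.32218 = 1.3640 bits

H(X,Y) = -Σ_{x,y} P(x,y) log₂ P(x,y). Per-cell terms -P(x,y)·log₂P(x,y):
  X=0: 0.35948, 0.18079, 0.28465
  X=1: 0.18079, 0.45741, 0.35948
  X=2: 0.18079, 0.41545, 0.48819
Sum of the 9 terms: H(X,Y) = 2.9070 bits

Chain rule check:
  H(X) + H(Y|X) = 1.5430 + 1.3640 = 2.9070 bits
  H(X,Y) = 2.9070 bits
✓ Chain rule verified.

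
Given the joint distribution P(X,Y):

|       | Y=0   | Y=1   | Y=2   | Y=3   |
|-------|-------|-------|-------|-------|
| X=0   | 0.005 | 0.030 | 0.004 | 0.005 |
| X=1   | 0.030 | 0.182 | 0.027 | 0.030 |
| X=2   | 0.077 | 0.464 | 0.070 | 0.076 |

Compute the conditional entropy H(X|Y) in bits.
1.0799 bits

H(X|Y) = H(X,Y) - H(Y)

H(X,Y) = -Σ_{x,y} P(x,y) log₂ P(x,y). Per-cell terms -P(x,y)·log₂P(x,y):
  X=0: 0.03822, 0.15177, 0.03186, 0.03822
  X=1: 0.15177, 0.44735, 0.14069, 0.15177
  X=2: 0.28482, 0.51402, 0.26856, 0.28256
Sum of the 12 terms: H(X,Y) = 2.5016 bits

Marginal of Y (column sums):
  P(Y=0) = 0.005 + 0.030 + 0.077 = 0.112
  P(Y=1) = 0.030 + 0.182 + 0.464 = 0.676
  P(Y=2) = 0.004 + 0.027 + 0.070 = 0.101
  P(Y=3) = 0.005 + 0.030 + 0.076 = 0.111
H(Y) = -[0.112·log₂(0.112) + 0.676·log₂(0.676) + 0.101·log₂(0.101) + 0.111·log₂(0.111)]
  = 0.35374 + 0.38188 + 0.33406 + 0.35202 = 1.4217 bits

H(X|Y) = H(X,Y) - H(Y) = 2.5016 - 1.4217 = 1.0799 bits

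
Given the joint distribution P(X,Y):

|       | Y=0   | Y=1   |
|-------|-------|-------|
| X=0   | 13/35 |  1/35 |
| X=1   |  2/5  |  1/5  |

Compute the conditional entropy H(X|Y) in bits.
0.8949 bits

H(X|Y) = H(X,Y) - H(Y)

H(X,Y) = -Σ_{x,y} P(x,y) log₂ P(x,y). Per-cell terms -P(x,y)·log₂P(x,y):
  X=0: 0.53071, 0.14655
  X=1: 0.52877, 0.46439
Sum of the 4 terms: H(X,Y) = 1.6704 bits

Marginal of Y (column sums):
  P(Y=0) = 13/35 + 2/5 = 27/35
  P(Y=1) = 1/35 + 1/5 = 8/35
H(Y) = -[(27/35)·log₂(27/35) + (8/35)·log₂(8/35)]
  = 0.28882 + 0.48669 = 0.7755 bits

H(X|Y) = H(X,Y) - H(Y) = 1.6704 - 0.7755 = 0.8949 bits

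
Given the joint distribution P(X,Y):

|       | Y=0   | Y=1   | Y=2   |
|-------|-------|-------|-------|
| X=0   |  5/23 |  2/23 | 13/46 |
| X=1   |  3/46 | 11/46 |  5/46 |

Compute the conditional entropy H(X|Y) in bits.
0.8266 bits

H(X|Y) = H(X,Y) - H(Y)

H(X,Y) = -Σ_{x,y} P(x,y) log₂ P(x,y). Per-cell terms -P(x,y)·log₂P(x,y):
  X=0: 0.4786, 0.3064, 0.5152
  X=1: 0.2569, 0.4936, 0.3480
Sum of the 6 terms: H(X,Y) = 2.3987 bits

Marginal of Y (column sums):
  P(Y=0) = 5/23 + 3/46 = 13/46
  P(Y=1) = 2/23 + 11/46 = 15/46
  P(Y=2) = 13/46 + 5/46 = 9/23
H(Y) = -[(13/46)·log₂(13/46) + (15/46)·log₂(15/46) + (9/23)·log₂(9/23)]
  = 0.5152 + 0.5272 + 0.5297 = 1.5721 bits

H(X|Y) = H(X,Y) - H(Y) = 2.3987 - 1.5721 = 0.8266 bits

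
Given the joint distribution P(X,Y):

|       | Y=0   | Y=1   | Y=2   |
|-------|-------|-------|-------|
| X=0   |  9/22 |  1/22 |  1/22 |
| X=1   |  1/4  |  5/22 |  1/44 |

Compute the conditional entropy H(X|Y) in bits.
0.8710 bits

H(X|Y) = H(X,Y) - H(Y)

H(X,Y) = -Σ_{x,y} P(x,y) log₂ P(x,y). Per-cell terms -P(x,y)·log₂P(x,y):
  X=0: 0.5275, 0.2027, 0.2027
  X=1: 0.5000, 0.4858, 0.1241
Sum of the 6 terms: H(X,Y) = 2.0428 bits

Marginal of Y (column sums):
  P(Y=0) = 9/22 + 1/4 = 29/44
  P(Y=1) = 1/22 + 5/22 = 3/11
  P(Y=2) = 1/22 + 1/44 = 3/44
H(Y) = -[(29/44)·log₂(29/44) + (3/11)·log₂(3/11) + (3/44)·log₂(3/44)]
  = 0.3964 + 0.5112 + 0.2642 = 1.1718 bits

H(X|Y) = H(X,Y) - H(Y) = 2.0428 - 1.1718 = 0.8710 bits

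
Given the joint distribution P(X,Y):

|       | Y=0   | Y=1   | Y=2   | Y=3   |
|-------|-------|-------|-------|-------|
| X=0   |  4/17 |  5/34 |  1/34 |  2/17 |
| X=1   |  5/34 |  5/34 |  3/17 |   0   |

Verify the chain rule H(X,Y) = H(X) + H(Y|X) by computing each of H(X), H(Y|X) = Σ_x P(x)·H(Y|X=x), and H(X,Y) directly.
H(X) = 0.9975 bits, H(Y|X) = 1.6682 bits, H(X,Y) = 2.6657 bits

Marginal of X (row sums):
  P(X=0) = 4/17 + 5/34 + 1/34 + 2/17 = 9/17
  P(X=1) = 5/34 + 5/34 + 3/17 + 0 = 8/17
H(X) = -[(9/17)·log₂(9/17) + (8/17)·log₂(8/17)]
  = 0.4858 + 0.5117 = 0.9975 bits

H(Y|X) = Σ_x P(x)·H(Y|X=x):
  X=0: P(X=0) = 9/17, P(Y|X=0) = (4/9, 5/18, 1/18, 2/9) → H(Y|X=0) = 1.7472
  X=1: P(X=1) = 8/17, P(Y|X=1) = (5/16, 5/16, 3/8, 0) → H(Y|X=1) = 1.5794
H(Y|X) = (9/17)·1.7472 + (8/17)·1.5794 = 1.6682 bits

H(X,Y) = -Σ_{x,y} P(x,y) log₂ P(x,y). Per-cell terms -P(x,y)·log₂P(x,y):
  X=0: 0.4912, 0.4067, 0.1496, 0.3632
  X=1: 0.4067, 0.4067, 0.4416, 0.0000
  (cells with P = 0 contribute 0)
Sum of the 8 terms: H(X,Y) = 2.6657 bits

Chain rule check:
  H(X) + H(Y|X) = 0.9975 + 1.6682 = 2.6657 bits
  H(X,Y) = 2.6657 bits
✓ Chain rule verified.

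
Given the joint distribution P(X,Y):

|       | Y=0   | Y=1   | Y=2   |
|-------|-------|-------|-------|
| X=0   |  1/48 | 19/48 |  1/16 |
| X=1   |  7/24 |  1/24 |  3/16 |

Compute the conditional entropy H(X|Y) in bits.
0.5117 bits

H(X|Y) = H(X,Y) - H(Y)

H(X,Y) = -Σ_{x,y} P(x,y) log₂ P(x,y). Per-cell terms -P(x,y)·log₂P(x,y):
  X=0: 0.1164, 0.5292, 0.2500
  X=1: 0.5185, 0.1910, 0.4528
Sum of the 6 terms: H(X,Y) = 2.0579 bits

Marginal of Y (column sums):
  P(Y=0) = 1/48 + 7/24 = 5/16
  P(Y=1) = 19/48 + 1/24 = 7/16
  P(Y=2) = 1/16 + 3/16 = 1/4
H(Y) = -[(5/16)·log₂(5/16) + (7/16)·log₂(7/16) + (1/4)·log₂(1/4)]
  = 0.5244 + 0.5218 + 0.5000 = 1.5462 bits

H(X|Y) = H(X,Y) - H(Y) = 2.0579 - 1.5462 = 0.5117 bits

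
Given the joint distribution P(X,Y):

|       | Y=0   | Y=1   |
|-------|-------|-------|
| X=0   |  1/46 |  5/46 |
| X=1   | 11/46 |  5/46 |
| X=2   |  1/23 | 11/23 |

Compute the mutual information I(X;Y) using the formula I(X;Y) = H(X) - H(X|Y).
0.2742 bits

I(X;Y) = H(X) - H(X|Y)

Marginal of X (row sums):
  P(X=0) = 1/46 + 5/46 = 3/23
  P(X=1) = 11/46 + 5/46 = 8/23
  P(X=2) = 1/23 + 11/23 = 12/23
H(X) = -[(3/23)·log₂(3/23) + (8/23)·log₂(8/23) + (12/23)·log₂(12/23)]
  = 0.38330 + 0.52993 + 0.48970 = 1.40293 bits

Marginal of Y (column sums):
  P(Y=0) = 1/46 + 11/46 + 1/23 = 7/23
  P(Y=1) = 5/46 + 5/46 + 11/23 = 16/23
H(X|Y) = Σ_y P(y)·H(X|Y=y):
  Y=0: P(Y=0) = 7/23, P(X|Y=0) = (1/14, 11/14, 1/7) → H(X|Y=0) = 0.94637
  Y=1: P(Y=1) = 16/23, P(X|Y=1) = (5/32, 5/32, 11/16) → H(X|Y=1) = 1.20854
H(X|Y) = (7/23)·0.94637 + (16/23)·1.20854 = 1.12875 bits

I(X;Y) = H(X) - H(X|Y) = 1.40293 - 1.12875 = 0.2742 bits

Cross-check via I(X;Y) = H(X) + H(Y) - H(X,Y): computing H(Y) from the column sums and H(X,Y) from the 6 cells in the same way gives H(Y) = 0.88654 bits and H(X,Y) = 2.01529 bits, so
I(X;Y) = 1.40293 + 0.88654 - 2.01529 = 0.2742 bits ✓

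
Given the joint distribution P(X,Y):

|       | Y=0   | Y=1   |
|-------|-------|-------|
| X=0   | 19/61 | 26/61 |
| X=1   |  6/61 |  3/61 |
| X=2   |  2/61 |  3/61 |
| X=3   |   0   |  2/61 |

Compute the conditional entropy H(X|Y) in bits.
1.1379 bits

H(X|Y) = H(X,Y) - H(Y)

H(X,Y) = -Σ_{x,y} P(x,y) log₂ P(x,y). Per-cell terms -P(x,y)·log₂P(x,y):
  X=0: 0.52415, 0.52439
  X=1: 0.32909, 0.21373
  X=2: 0.16166, 0.21373
  X=3: 0.00000, 0.16166
  (cells with P = 0 contribute 0)
Sum of the 8 terms: H(X,Y) = 2.1284 bits

Marginal of Y (column sums):
  P(Y=0) = 19/61 + 6/61 + 2/61 + 0 = 27/61
  P(Y=1) = 26/61 + 3/61 + 3/61 + 2/61 = 34/61
H(Y) = -[(27/61)·log₂(27/61) + (34/61)·log₂(34/61)]
  = 0.52046 + 0.47002 = 0.9905 bits

H(X|Y) = H(X,Y) - H(Y) = 2.1284 - 0.9905 = 1.1379 bits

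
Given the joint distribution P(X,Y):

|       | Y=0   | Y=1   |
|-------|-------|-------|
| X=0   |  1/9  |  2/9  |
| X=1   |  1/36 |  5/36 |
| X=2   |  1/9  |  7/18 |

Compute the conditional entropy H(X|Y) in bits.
1.4444 bits

H(X|Y) = H(X,Y) - H(Y)

H(X,Y) = -Σ_{x,y} P(x,y) log₂ P(x,y). Per-cell terms -P(x,y)·log₂P(x,y):
  X=0: 0.3522, 0.4822
  X=1: 0.1436, 0.3956
  X=2: 0.3522, 0.5299
Sum of the 6 terms: H(X,Y) = 2.2557 bits

Marginal of Y (column sums):
  P(Y=0) = 1/9 + 1/36 + 1/9 = 1/4
  P(Y=1) = 2/9 + 5/36 + 7/18 = 3/4
H(Y) = -[(1/4)·log₂(1/4) + (3/4)·log₂(3/4)]
  = 0.5000 + 0.3113 = 0.8113 bits

H(X|Y) = H(X,Y) - H(Y) = 2.2557 - 0.8113 = 1.4444 bits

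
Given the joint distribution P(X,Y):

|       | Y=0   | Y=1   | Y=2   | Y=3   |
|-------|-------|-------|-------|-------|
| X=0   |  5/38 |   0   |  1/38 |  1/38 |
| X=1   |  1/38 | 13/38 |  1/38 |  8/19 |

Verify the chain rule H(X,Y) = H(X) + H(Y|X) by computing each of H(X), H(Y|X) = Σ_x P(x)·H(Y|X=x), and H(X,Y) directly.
H(X) = 0.6892 bits, H(Y|X) = 1.3031 bits, H(X,Y) = 1.9923 bits

Marginal of X (row sums):
  P(X=0) = 5/38 + 0 + 1/38 + 1/38 = 7/38
  P(X=1) = 1/38 + 13/38 + 1/38 + 8/19 = 31/38
H(X) = -[(7/38)·log₂(7/38) + (31/38)·log₂(31/38)]
  = 0.449579 + 0.239623 = 0.6892 bits

H(Y|X) = Σ_x P(x)·H(Y|X=x):
  X=0: P(X=0) = 7/38, P(Y|X=0) = (5/7, 0, 1/7, 1/7) → H(Y|X=0) = 1.148835
  X=1: P(X=1) = 31/38, P(Y|X=1) = (1/31, 13/31, 1/31, 16/31) → H(Y|X=1) = 1.337883
H(Y|X) = (7/38)·1.148835 + (31/38)·1.337883 = 1.3031 bits

H(X,Y) = -Σ_{x,y} P(x,y) log₂ P(x,y). Per-cell terms -P(x,y)·log₂P(x,y):
  X=0: 0.385000, 0.000000, 0.138103, 0.138103
  X=1: 0.138103, 0.529404, 0.138103, 0.525443
  (cells with P = 0 contribute 0)
Sum of the 8 terms: H(X,Y) = 1.9923 bits

Chain rule check:
  H(X) + H(Y|X) = 0.6892 + 1.3031 = 1.9923 bits
  H(X,Y) = 1.9923 bits
✓ Chain rule verified.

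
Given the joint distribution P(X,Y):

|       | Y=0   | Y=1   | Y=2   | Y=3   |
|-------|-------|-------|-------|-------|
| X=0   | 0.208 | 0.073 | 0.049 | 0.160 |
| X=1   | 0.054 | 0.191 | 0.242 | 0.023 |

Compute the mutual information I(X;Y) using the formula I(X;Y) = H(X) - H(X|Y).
0.2927 bits

I(X;Y) = H(X) - H(X|Y)

Marginal of X (row sums):
  P(X=0) = 0.208 + 0.073 + 0.049 + 0.160 = 0.490
  P(X=1) = 0.054 + 0.191 + 0.242 + 0.023 = 0.510
H(X) = -[0.490·log₂(0.490) + 0.510·log₂(0.510)]
  = 0.5043 + 0.4954 = 0.9997 bits

Marginal of Y (column sums):
  P(Y=0) = 0.208 + 0.054 = 0.262
  P(Y=1) = 0.073 + 0.191 = 0.264
  P(Y=2) = 0.049 + 0.242 = 0.291
  P(Y=3) = 0.160 + 0.023 = 0.183
H(X|Y) = Σ_y P(y)·H(X|Y=y):
  Y=0: P(Y=0) = 0.262, P(X|Y=0) = (104/131, 27/131) → H(X|Y=0) = 0.7340
  Y=1: P(Y=1) = 0.264, P(X|Y=1) = (73/264, 191/264) → H(X|Y=1) = 0.8507
  Y=2: P(Y=2) = 0.291, P(X|Y=2) = (49/291, 242/291) → H(X|Y=2) = 0.6540
  Y=3: P(Y=3) = 0.183, P(X|Y=3) = (160/183, 23/183) → H(X|Y=3) = 0.5455
H(X|Y) = 0.262·0.7340 + 0.264·0.8507 + 0.291·0.6540 + 0.183·0.5455 = 0.7070 bits

I(X;Y) = H(X) - H(X|Y) = 0.9997 - 0.7070 = 0.2927 bits

Cross-check via I(X;Y) = H(X) + H(Y) - H(X,Y): computing H(Y) from the column sums and H(X,Y) from the 8 cells in the same way gives H(Y) = 1.9801 bits and H(X,Y) = 2.6871 bits, so
I(X;Y) = 0.9997 + 1.9801 - 2.6871 = 0.2927 bits ✓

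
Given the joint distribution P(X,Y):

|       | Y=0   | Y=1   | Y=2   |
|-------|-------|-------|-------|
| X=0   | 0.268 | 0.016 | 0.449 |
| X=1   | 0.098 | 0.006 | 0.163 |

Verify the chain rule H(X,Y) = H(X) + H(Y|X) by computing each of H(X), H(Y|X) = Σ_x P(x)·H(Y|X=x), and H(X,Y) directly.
H(X) = 0.8371 bits, H(Y|X) = 1.0854 bits, H(X,Y) = 1.9225 bits

Marginal of X (row sums):
  P(X=0) = 0.268 + 0.016 + 0.449 = 0.733
  P(X=1) = 0.098 + 0.006 + 0.163 = 0.267
H(X) = -[0.733·log₂(0.733) + 0.267·log₂(0.267)]
  = 0.32847 + 0.50866 = 0.8371 bits

H(Y|X) = Σ_x P(x)·H(Y|X=x):
  X=0: P(X=0) = 0.733, P(Y|X=0) = (268/733, 16/733, 449/733) → H(Y|X=0) = 1.08430
  X=1: P(X=1) = 0.267, P(Y|X=1) = (98/267, 2/89, 163/267) → H(Y|X=1) = 1.08843
H(Y|X) = 0.733·1.08430 + 0.267·1.08843 = 1.0854 bits

H(X,Y) = -Σ_{x,y} P(x,y) log₂ P(x,y). Per-cell terms -P(x,y)·log₂P(x,y):
  X=0: 0.50912, 0.09545, 0.51869
  X=1: 0.32841, 0.04428, 0.42658
Sum of the 6 terms: H(X,Y) = 1.9225 bits

Chain rule check:
  H(X) + H(Y|X) = 0.8371 + 1.0854 = 1.9225 bits
  H(X,Y) = 1.9225 bits
✓ Chain rule verified.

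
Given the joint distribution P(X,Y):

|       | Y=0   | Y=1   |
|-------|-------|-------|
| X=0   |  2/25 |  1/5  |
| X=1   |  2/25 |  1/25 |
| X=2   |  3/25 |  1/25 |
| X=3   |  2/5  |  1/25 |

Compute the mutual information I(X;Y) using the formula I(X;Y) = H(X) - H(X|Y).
0.2293 bits

I(X;Y) = H(X) - H(X|Y)

Marginal of X (row sums):
  P(X=0) = 2/25 + 1/5 = 7/25
  P(X=1) = 2/25 + 1/25 = 3/25
  P(X=2) = 3/25 + 1/25 = 4/25
  P(X=3) = 2/5 + 1/25 = 11/25
H(X) = -[(7/25)·log₂(7/25) + (3/25)·log₂(3/25) + (4/25)·log₂(4/25) + (11/25)·log₂(11/25)]
  = 0.514220 + 0.367067 + 0.423017 + 0.521147 = 1.82545 bits

Marginal of Y (column sums):
  P(Y=0) = 2/25 + 2/25 + 3/25 + 2/5 = 17/25
  P(Y=1) = 1/5 + 1/25 + 1/25 + 1/25 = 8/25
H(X|Y) = Σ_y P(y)·H(X|Y=y):
  Y=0: P(Y=0) = 17/25, P(X|Y=0) = (2/17, 2/17, 3/17, 10/17) → H(X|Y=0) = 1.618394
  Y=1: P(Y=1) = 8/25, P(X|Y=1) = (5/8, 1/8, 1/8, 1/8) → H(X|Y=1) = 1.548795
H(X|Y) = (17/25)·1.618394 + (8/25)·1.548795 = 1.59612 bits

I(X;Y) = H(X) - H(X|Y) = 1.82545 - 1.59612 = 0.2293 bits

Cross-check via I(X;Y) = H(X) + H(Y) - H(X,Y): computing H(Y) from the column sums and H(X,Y) from the 8 cells in the same way gives H(Y) = 0.90438 bits and H(X,Y) = 2.50050 bits, so
I(X;Y) = 1.82545 + 0.90438 - 2.50050 = 0.2293 bits ✓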